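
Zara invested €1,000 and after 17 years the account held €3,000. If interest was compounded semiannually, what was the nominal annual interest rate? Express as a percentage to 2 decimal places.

6.57%

The 34-period growth factor is 3,000/1,000 = 3.
r/2 = 3^(1/34) − 1 ≈ 0.0328398, so r ≈ 2·0.0328398 = 6.56797%.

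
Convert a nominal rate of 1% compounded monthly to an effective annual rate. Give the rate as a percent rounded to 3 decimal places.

One year is 12 periods at 0.000833333 each: (1 + 0.000833333)^12 ≈ 1.010046.
EAR = 1.010046 − 1 ≈ 1.00460%.

1.005%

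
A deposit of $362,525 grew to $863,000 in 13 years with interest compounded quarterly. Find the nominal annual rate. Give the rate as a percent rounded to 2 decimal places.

(1 + r/4)^52 = 863,000/362,525 = 2.38053.
1 + r/4 = 2.38053^(1/52) ≈ 1.016819, so r/4 ≈ 0.0168191.
r ≈ 4·0.0168191 = 6.72765%.

6.73%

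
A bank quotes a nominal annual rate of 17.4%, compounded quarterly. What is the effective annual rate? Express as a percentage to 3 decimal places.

One year is 4 periods at 0.0435 each: (1 + 0.0435)^4 ≈ 1.185686.
EAR = 1.185686 − 1 ≈ 18.56863%.

18.569%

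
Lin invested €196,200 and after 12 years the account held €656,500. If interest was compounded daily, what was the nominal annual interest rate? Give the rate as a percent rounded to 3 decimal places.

10.066%

(1 + r/365)^4380 = 656,500/196,200 = 3.34608.
1 + r/365 = 3.34608^(1/4380) ≈ 1.000276, so r/365 ≈ 0.000275789.
r ≈ 365·0.000275789 = 10.06629%.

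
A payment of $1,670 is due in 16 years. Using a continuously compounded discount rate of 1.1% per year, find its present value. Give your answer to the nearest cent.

$1,400.49

P = A·e^(−rt) = 1,670·e^(−0.176).
e^(−0.176) ≈ 0.8386179833, so P ≈ 1,400.4920.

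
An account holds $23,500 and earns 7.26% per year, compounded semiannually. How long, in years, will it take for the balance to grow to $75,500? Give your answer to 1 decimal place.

16.4 years

We need (1 + 0.0363)^(2t) = 3.2128, so 2t = ln 3.2128 / ln 1.0363 ≈ 32.7325.
t ≈ 32.7325/2 = 16.3663 years.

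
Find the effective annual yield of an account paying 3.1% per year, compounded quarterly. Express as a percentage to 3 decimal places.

One year is 4 periods at 0.00775 each: (1 + 0.00775)^4 ≈ 1.031362.
EAR = 1.031362 − 1 ≈ 3.13622%.

3.136%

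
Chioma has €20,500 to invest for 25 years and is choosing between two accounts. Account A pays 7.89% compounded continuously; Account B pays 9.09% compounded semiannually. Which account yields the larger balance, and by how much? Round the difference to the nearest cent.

A: e^(0.0789·25) = e^1.9725 ≈ 7.18862560662, so 20,500 × 7.18862560662 ≈ 147,366.8249.
B: (1 + 0.04545)^50 ≈ 9.22918491854, so 20,500 × 9.22918491854 ≈ 189,198.2908.
Difference ≈ 41,831.4659 in favor of B.

Account B, by €41,831.47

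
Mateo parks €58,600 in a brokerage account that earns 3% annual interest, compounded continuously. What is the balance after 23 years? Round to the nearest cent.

A = P·e^(rt) = 58,600·e^(0.03·23) = 58,600·e^0.69.
e^0.69 ≈ 1.99371553324, so A ≈ 116,831.7302.

€116,831.73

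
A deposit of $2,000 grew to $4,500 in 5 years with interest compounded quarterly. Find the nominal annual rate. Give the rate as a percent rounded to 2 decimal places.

16.55%

(1 + r/4)^20 = 4,500/2,000 = 2.25.
1 + r/4 = 2.25^(1/20) ≈ 1.04138, so r/4 ≈ 0.0413797.
r ≈ 4·0.0413797 = 16.55190%.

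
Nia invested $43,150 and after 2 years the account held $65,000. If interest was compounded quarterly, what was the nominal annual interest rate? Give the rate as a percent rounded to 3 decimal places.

21.019%

The 8-period growth factor is 65,000/43,150 = 1.50637.
r/4 = 1.50637^(1/8) − 1 ≈ 0.0525472, so r ≈ 4·0.0525472 = 21.01887%.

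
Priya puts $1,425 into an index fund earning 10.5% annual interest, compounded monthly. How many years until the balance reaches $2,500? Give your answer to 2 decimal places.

5.38 years

(1 + 0.00875)^(12t) = 2,500/1,425 = 1.7544.
12t·ln(1 + 0.00875) = ln(1.7544); 12t = 0.56212/0.00871194 ≈ 64.5228.
t ≈ 5.3769 years.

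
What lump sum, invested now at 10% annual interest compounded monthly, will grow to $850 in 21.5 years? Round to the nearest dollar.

Periodic rate = 10%/12 = 0.00833333; 258 periods.
P = 850/(1 + 0.1/12)^258 ≈ 850/8.50871665 ≈ 99.8976.

$100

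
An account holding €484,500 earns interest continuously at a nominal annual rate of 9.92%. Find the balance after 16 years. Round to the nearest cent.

€2,369,223.23

A = P·e^(rt) = 484,500·e^(0.0992·16) = 484,500·e^1.5872.
e^1.5872 ≈ 4.890037636094, so A ≈ 2,369,223.2347.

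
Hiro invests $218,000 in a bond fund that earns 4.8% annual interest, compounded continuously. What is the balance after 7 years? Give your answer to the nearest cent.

$305,055.91

A = P·e^(rt) = 218,000·e^(0.048·7) = 218,000·e^0.336.
e^0.336 ≈ 1.39933902481, so A ≈ 305,055.9074.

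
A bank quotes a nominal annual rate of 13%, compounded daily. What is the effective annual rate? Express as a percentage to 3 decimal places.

13.880%

EAR = (1 + 13%/365)^365 − 1 = (1 + 0.000356164)^365 − 1.
(1 + 0.000356164)^365 ≈ 1.138802, so EAR ≈ 13.88020%.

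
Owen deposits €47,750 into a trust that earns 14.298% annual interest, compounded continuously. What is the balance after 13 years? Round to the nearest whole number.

A = P·e^(rt) = 47,750·e^(0.14298·13) = 47,750·e^1.85874.
e^1.85874 ≈ 6.41564796012, so A ≈ 306,347.1901.

€306,347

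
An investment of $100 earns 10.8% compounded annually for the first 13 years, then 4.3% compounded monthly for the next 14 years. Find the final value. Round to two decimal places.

$691.82

After 13 years at 10.8%: 100 × 3.79329733 ≈ 379.3297.
Then 14 years at 4.3%: 379.3297 × 1.82380319 ≈ 691.8228.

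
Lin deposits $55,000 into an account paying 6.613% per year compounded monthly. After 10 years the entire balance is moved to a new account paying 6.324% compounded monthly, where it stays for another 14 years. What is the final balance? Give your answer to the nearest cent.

Phase 1: 55,000·(1 + 0.06613/12)^120 ≈ 106,358.7374.
Phase 2: 106,358.7374·(1 + 0.00527)^168 ≈ 257,199.7282.

$257,199.73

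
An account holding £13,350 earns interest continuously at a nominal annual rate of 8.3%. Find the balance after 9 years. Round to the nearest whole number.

£28,177

A = P·e^(rt) = 13,350·e^(0.083·9) = 13,350·e^0.747.
e^0.747 ≈ 2.1106585335, so A ≈ 28,177.2914.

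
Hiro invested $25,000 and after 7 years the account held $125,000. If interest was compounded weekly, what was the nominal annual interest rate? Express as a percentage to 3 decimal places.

(1 + r/52)^364 = 125,000/25,000 = 5.
1 + r/52 = 5^(1/364) ≈ 1.004431, so r/52 ≈ 0.00443132.
r ≈ 52·0.00443132 = 23.04288%.

23.043%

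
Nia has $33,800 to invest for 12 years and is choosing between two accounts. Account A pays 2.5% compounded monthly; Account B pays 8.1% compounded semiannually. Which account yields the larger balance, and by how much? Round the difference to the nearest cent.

Account B, by $42,033.92

Account A growth factor: (1 + 0.025/12)^144 ≈ 1.3494376274; balance ≈ 45,610.9918.
Account B growth factor: (1 + 0.0405)^24 ≈ 2.5930448538; balance ≈ 87,644.9161.
Account B is larger by 42,033.9243.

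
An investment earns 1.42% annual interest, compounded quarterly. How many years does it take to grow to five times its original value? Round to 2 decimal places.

113.54 years

(1 + 0.00355)^(4t) = 5.
4t = ln 5 / ln(1 + 0.00355) ≈ 1.6094/0.00354371 ≈ 454.1670.
t ≈ 113.5418.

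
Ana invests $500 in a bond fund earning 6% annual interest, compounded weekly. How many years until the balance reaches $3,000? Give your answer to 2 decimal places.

29.88 years

We need (1 + 0.00115385)^(52t) = 6, so 52t = ln 6 / ln 1.001154 ≈ 1553.7539.
t ≈ 1553.7539/52 = 29.8799 years.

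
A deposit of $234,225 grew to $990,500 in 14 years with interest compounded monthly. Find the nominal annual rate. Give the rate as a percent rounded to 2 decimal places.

10.34%

The 168-period growth factor is 990,500/234,225 = 4.22884.
r/12 = 4.22884^(1/168) − 1 ≈ 0.00861984, so r ≈ 12·0.00861984 = 10.34381%.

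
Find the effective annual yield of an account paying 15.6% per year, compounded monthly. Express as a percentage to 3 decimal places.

16.765%

One year is 12 periods at 0.013 each: (1 + 0.013)^12 ≈ 1.167652.
EAR = 1.167652 − 1 ≈ 16.76518%.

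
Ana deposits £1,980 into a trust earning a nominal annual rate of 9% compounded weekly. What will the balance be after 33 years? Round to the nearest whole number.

Periodic rate = 9%/52 = 0.00173077; periods = 52·33 = 1716.
A = 1,980·(1 + 0.09/52)^1716 ≈ 1,980·19.441943522 ≈ 38,495.0482.

£38,495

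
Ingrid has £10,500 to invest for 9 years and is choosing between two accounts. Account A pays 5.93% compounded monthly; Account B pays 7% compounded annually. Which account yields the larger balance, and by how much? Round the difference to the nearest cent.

Account B, by £1,422.42

A: (1 + 0.0593/12)^108 ≈ 1.7029901956, so 10,500 × 1.7029901956 ≈ 17,881.3971.
B: (1 + 0.07)^9 ≈ 1.8384592124, so 10,500 × 1.8384592124 ≈ 19,303.8217.
Difference ≈ 1,422.4247 in favor of B.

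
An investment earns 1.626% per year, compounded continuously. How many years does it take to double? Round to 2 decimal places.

42.63 years

e^(0.01626t) = 2, so 0.01626t = ln 2 ≈ 0.69315.
t ≈ 0.69315/0.01626 ≈ 42.6290.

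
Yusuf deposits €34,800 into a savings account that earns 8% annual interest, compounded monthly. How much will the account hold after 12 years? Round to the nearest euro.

Periodic rate = 8%/12 = 0.00666667; periods = 12·12 = 144.
A = 34,800·(1 + 0.08/12)^144 ≈ 34,800·2.6033892439 ≈ 90,597.9457.

€90,598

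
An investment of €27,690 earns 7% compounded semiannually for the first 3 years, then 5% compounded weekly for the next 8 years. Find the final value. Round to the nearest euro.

€50,769

After 3 years at 7%: 27,690 × 1.2292553263 ≈ 34,038.0800.
Then 8 years at 5%: 34,038.0800 × 1.4915380196 ≈ 50,769.0904.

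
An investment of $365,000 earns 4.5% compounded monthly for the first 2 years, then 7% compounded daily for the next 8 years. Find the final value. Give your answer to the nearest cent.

Phase 1: 365,000·(1 + 0.00375)^24 ≈ 399,306.3929.
Phase 2: 399,306.3929·(1 + 0.07/365)^2920 ≈ 699,017.1888.

$699,017.19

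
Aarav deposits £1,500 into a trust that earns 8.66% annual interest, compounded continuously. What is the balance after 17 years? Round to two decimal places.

A = P·e^(rt) = 1,500·e^(0.0866·17) = 1,500·e^1.4722.
e^1.4722 ≈ 4.358813991, so A ≈ 6,538.2210.

£6,538.22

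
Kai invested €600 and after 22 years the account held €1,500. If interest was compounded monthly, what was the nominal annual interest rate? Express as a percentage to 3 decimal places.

The 264-period growth factor is 1,500/600 = 2.5.
r/12 = 2.5^(1/264) − 1 ≈ 0.00347683, so r ≈ 12·0.00347683 = 4.17219%.

4.172%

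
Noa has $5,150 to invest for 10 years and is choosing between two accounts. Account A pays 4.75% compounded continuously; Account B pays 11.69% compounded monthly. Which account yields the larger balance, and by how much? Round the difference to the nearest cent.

Account A growth factor: e^(0.0475·10) = e^0.475 ≈ 1.608014197; balance ≈ 8,281.2731.
Account B growth factor: (1 + 0.1169/12)^120 ≈ 3.2006141304; balance ≈ 16,483.1628.
Account B is larger by 8,201.8897.

Account B, by $8,201.89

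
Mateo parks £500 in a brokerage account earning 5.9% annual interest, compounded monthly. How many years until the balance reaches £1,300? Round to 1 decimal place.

(1 + 0.00491667)^(12t) = 1,300/500 = 2.6.
12t·ln(1 + 0.00491667) = ln(2.6); 12t = 0.95551/0.00490462 ≈ 194.8187.
t ≈ 16.2349 years.

16.2 years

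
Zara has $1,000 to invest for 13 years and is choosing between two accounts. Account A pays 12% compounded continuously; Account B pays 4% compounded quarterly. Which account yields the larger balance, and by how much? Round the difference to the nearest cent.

Account A growth factor: e^(0.12·13) = e^1.56 ≈ 4.758821245; balance ≈ 4,758.8212.
Account B growth factor: (1 + 0.01)^52 ≈ 1.677688921; balance ≈ 1,677.6889.
Account A is larger by 3,081.1323.

Account A, by $3,081.13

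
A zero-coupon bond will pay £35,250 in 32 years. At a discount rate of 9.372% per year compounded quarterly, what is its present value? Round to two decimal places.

Periodic rate = 9.372%/4 = 0.02343; 128 periods.
P = 35,250/(1 + 0.02343)^128 ≈ 35,250/19.383953204 ≈ 1,818.5145.

£1,818.51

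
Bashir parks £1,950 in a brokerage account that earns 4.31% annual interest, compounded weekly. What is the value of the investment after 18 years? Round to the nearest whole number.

£4,235

Periodic rate = 4.31%/52 = 0.000828846; periods = 52·18 = 936.
A = 1,950·(1 + 0.0431/52)^936 ≈ 1,950·2.171631369 ≈ 4,234.6812.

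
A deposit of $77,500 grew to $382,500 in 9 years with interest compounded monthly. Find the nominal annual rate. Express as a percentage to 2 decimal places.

(1 + r/12)^108 = 382,500/77,500 = 4.93548.
1 + r/12 = 4.93548^(1/108) ≈ 1.014892, so r/12 ≈ 0.0148917.
r ≈ 12·0.0148917 = 17.87009%.

17.87%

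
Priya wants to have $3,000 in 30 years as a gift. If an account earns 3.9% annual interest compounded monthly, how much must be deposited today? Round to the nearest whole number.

Growth factor = (1 + 0.00325)^360 ≈ 3.21588586.
P = 3,000/3.21588586 ≈ 932.8689.

$933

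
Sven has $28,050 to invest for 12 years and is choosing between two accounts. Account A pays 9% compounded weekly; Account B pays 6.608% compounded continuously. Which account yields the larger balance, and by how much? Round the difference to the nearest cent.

Account A, by $20,532.70

A: (1 + 0.09/52)^624 ≈ 2.9419318624, so 28,050 × 2.9419318624 ≈ 82,521.1887.
B: e^(0.06608·12) = e^0.79296 ≈ 2.2099281418, so 28,050 × 2.2099281418 ≈ 61,988.4844.
Difference ≈ 20,532.7044 in favor of A.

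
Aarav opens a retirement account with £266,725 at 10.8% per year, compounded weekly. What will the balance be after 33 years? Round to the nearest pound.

Periodic rate = 10.8%/52 = 0.00207692; periods = 52·33 = 1716.
A = 266,725·(1 + 0.108/52)^1716 ≈ 266,725·35.17388977757 ≈ 9,381,755.7509.

£9,381,756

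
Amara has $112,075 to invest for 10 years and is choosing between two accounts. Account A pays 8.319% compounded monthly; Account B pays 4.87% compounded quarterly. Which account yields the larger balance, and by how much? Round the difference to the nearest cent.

Account A, by $74,916.18

A: (1 + 0.0069325)^120 ≈ 2.29109457709, so 112,075 × 2.29109457709 ≈ 256,774.4247.
B: (1 + 0.012175)^40 ≈ 1.62264775656, so 112,075 × 1.62264775656 ≈ 181,858.2473.
Difference ≈ 74,916.1774 in favor of A.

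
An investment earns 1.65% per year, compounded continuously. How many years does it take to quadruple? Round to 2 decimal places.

84.02 years

e^(0.0165t) = 4, so 0.0165t = ln 4 ≈ 1.3863.
t ≈ 1.3863/0.0165 ≈ 84.0178.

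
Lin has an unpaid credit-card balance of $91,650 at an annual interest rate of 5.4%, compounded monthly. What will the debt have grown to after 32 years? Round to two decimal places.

Growth factor = (1 + 0.0045)^384 ≈ 5.60760450999.
A ≈ 91,650 × 5.60760450999 ≈ 513,936.9533.

$513,936.95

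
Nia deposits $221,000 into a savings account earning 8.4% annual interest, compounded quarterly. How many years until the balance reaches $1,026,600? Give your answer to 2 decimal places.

18.48 years

(1 + 0.021)^(4t) = 1,026,600/221,000 = 4.6452.
4t·ln(1 + 0.021) = ln(4.6452); 4t = 1.5358/0.0207825 ≈ 73.9007.
t ≈ 18.4752 years.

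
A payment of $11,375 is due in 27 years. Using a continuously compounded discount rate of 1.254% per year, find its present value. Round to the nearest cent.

P = A·e^(−rt) = 11,375·e^(−0.33858).
e^(−0.33858) ≈ 0.71278175457, so P ≈ 8,107.8925.

$8,107.89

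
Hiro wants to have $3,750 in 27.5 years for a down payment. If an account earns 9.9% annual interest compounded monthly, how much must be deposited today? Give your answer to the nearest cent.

$249.18

Growth factor = (1 + 0.00825)^330 ≈ 15.04929392.
P = 3,750/15.04929392 ≈ 249.1811.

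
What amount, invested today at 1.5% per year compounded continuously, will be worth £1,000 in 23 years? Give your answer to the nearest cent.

P = A·e^(−rt) = 1,000·e^(−0.345).
e^(−0.345) ≈ 0.708220353, so P ≈ 708.2204.

£708.22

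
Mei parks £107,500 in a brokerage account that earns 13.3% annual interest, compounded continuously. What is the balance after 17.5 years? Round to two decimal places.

£1,102,119.97

A = P·e^(rt) = 107,500·e^(0.133·17.5) = 107,500·e^2.3275.
e^2.3275 ≈ 10.25227877103, so A ≈ 1,102,119.9679.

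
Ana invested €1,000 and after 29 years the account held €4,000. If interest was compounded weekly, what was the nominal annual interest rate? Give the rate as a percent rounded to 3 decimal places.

The 1508-period growth factor is 4,000/1,000 = 4.
r/52 = 4^(1/1508) − 1 ≈ 0.000919716, so r ≈ 52·0.000919716 = 4.78252%.

4.783%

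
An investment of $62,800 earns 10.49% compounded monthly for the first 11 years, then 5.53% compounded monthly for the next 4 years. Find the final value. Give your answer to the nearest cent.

$247,035.65

Phase 1: 62,800·(1 + 0.1049/12)^132 ≈ 198,113.6330.
Phase 2: 198,113.6330·(1 + 0.0553/12)^48 ≈ 247,035.6477.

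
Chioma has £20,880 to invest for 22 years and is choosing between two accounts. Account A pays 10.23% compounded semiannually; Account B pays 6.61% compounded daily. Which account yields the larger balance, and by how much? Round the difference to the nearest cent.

A: (1 + 0.05115)^44 ≈ 8.97938441123, so 20,880 × 8.97938441123 ≈ 187,489.5465.
B: (1 + 0.0661/365)^8030 ≈ 4.2804936472, so 20,880 × 4.2804936472 ≈ 89,376.7074.
Difference ≈ 98,112.8392 in favor of A.

Account A, by £98,112.84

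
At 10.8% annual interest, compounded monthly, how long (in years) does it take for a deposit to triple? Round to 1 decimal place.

10.2 years

(1 + 0.009)^(12t) = 3.
12t = ln 3 / ln(1 + 0.009) ≈ 1.0986/0.00895974 ≈ 122.6165.
t ≈ 10.2180.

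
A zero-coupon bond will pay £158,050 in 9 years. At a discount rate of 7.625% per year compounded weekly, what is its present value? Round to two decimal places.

Periodic rate = 7.625%/52 = 0.00146635; 468 periods.
P = 158,050/(1 + 0.07625/52)^468 ≈ 158,050/1.98525496411 ≈ 79,611.9405.

£79,611.94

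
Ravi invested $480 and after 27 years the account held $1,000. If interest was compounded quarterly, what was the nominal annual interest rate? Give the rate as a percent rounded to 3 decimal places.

(1 + r/4)^108 = 1,000/480 = 2.08333.
1 + r/4 = 2.08333^(1/108) ≈ 1.006819, so r/4 ≈ 0.00681916.
r ≈ 4·0.00681916 = 2.72766%.

2.728%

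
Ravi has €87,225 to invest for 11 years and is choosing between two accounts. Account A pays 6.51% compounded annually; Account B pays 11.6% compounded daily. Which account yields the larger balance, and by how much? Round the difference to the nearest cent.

Account A growth factor: (1 + 0.0651)^11 ≈ 2.00121722141; balance ≈ 174,556.1721.
Account B growth factor: (1 + 0.116/365)^4015 ≈ 3.58155577955; balance ≈ 312,401.2029.
Account B is larger by 137,845.0307.

Account B, by €137,845.03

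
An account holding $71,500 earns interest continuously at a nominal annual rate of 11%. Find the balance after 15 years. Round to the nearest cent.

A = P·e^(rt) = 71,500·e^(0.11·15) = 71,500·e^1.65.
e^1.65 ≈ 5.20697982718, so A ≈ 372,299.0576.

$372,299.06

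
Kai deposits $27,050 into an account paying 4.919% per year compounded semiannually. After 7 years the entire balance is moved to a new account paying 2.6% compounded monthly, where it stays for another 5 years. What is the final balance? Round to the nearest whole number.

$43,281

After 7 years at 4.919%: 27,050 × 1.4051777058 ≈ 38,010.0569.
Then 5 years at 2.6%: 38,010.0569 × 1.1386682409 ≈ 43,280.8447.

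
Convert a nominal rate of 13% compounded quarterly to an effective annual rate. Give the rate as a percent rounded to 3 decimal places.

13.648%

One year is 4 periods at 0.0325 each: (1 + 0.0325)^4 ≈ 1.136476.
EAR = 1.136476 − 1 ≈ 13.64759%.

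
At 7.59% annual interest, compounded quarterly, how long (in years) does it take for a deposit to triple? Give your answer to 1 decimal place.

(1 + 0.018975)^(4t) = 3.
4t = ln 3 / ln(1 + 0.018975) ≈ 1.0986/0.0187972 ≈ 58.4455.
t ≈ 14.6114.

14.6 years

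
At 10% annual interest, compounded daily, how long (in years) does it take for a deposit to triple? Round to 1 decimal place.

(1 + 0.000273973)^(365t) = 3.
365t = ln 3 / ln(1 + 0.000273973) ≈ 1.0986/0.000273935 ≈ 4010.4841.
t ≈ 10.9876.

11.0 years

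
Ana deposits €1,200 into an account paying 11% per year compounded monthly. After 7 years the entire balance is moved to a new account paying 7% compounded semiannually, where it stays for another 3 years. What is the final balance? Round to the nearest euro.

After 7 years at 11%: 1,200 × 2.152203612 ≈ 2,582.6443.
Then 3 years at 7%: 2,582.6443 × 1.229255326 ≈ 3,174.7293.

€3,175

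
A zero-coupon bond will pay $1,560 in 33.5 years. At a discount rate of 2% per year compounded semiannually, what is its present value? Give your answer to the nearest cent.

Growth factor = (1 + 0.01)^67 ≈ 1.947744755.
P = 1,560/1.947744755 ≈ 800.9263.

$800.93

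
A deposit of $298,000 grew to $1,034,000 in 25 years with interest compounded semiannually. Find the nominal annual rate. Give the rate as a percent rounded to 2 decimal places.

(1 + r/2)^50 = 1,034,000/298,000 = 3.4698.
1 + r/2 = 3.4698^(1/50) ≈ 1.025194, so r/2 ≈ 0.0251941.
r ≈ 2·0.0251941 = 5.03881%.

5.04%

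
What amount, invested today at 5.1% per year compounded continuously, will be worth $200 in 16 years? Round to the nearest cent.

$88.44

P = A·e^(−rt) = 200·e^(−0.816).
e^(−0.816) ≈ 0.442196909, so P ≈ 88.4394.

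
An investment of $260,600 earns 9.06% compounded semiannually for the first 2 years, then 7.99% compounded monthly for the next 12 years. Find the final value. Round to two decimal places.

$809,020.66

After 2 years at 9.06%: 260,600 × 1.19388858978 ≈ 311,127.3665.
Then 12 years at 7.99%: 311,127.3665 × 2.60028770214 ≈ 809,020.6649.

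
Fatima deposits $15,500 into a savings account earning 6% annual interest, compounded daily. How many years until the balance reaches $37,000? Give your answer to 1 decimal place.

14.5 years

(1 + 0.000164384)^(365t) = 37,000/15,500 = 2.3871.
365t·ln(1 + 0.000164384) = ln(2.3871); 365t = 0.87008/0.00016437 ≈ 5293.4089.
t ≈ 14.5025 years.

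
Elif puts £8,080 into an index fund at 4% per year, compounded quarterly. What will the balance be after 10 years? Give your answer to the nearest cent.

Periodic rate = 4%/4 = 0.01; periods = 4·10 = 40.
A = 8,080·(1 + 0.01)^40 ≈ 8,080·1.4888637336 ≈ 12,030.0190.

£12,030.02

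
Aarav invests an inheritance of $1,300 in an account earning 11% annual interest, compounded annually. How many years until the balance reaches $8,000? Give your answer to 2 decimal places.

17.41 years

(1 + 0.11)^t = 8,000/1,300 = 6.1538.
t·ln(1 + 0.11) = ln(6.1538); t = 1.8171/0.10436 ≈ 17.4116.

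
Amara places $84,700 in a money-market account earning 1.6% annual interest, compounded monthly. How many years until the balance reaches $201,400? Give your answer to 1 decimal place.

54.2 years

We need (1 + 0.00133333)^(12t) = 2.3778, so 12t = ln 2.3778 / ln 1.001333 ≈ 650.0660.
t ≈ 650.0660/12 = 54.1722 years.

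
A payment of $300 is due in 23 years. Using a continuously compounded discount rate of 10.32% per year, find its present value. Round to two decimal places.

P = A·e^(−rt) = 300·e^(−2.3736).
e^(−2.3736) ≈ 0.0931448007, so P ≈ 27.9434.

$27.94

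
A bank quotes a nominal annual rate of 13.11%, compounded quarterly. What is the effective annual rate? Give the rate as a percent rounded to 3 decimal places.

13.769%

EAR = (1 + 13.11%/4)^4 − 1 = (1 + 0.032775)^4 − 1.
(1 + 0.032775)^4 ≈ 1.137687, so EAR ≈ 13.76872%.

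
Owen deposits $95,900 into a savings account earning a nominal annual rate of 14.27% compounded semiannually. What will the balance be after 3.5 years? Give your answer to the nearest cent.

Periodic rate = 14.27%/2 = 0.07135; periods = 2·3.5 = 7.
A = 95,900·(1 + 0.07135)^7 ≈ 95,900·1.62001717048 ≈ 155,359.6466.

$155,359.65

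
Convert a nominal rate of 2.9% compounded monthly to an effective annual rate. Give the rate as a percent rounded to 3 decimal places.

2.939%

EAR = (1 + 2.9%/12)^12 − 1 = (1 + 0.00241667)^12 − 1.
(1 + 0.00241667)^12 ≈ 1.029389, so EAR ≈ 2.93886%.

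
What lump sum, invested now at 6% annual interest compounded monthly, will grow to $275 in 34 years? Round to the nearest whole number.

Periodic rate = 6%/12 = 0.005; 408 periods.
P = 275/(1 + 0.005)^408 ≈ 275/7.65161653 ≈ 35.9401.

$36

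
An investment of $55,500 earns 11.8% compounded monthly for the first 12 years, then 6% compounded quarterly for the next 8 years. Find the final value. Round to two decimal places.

$365,732.40

Phase 1: 55,500·(1 + 0.118/12)^144 ≈ 227,117.2324.
Phase 2: 227,117.2324·(1 + 0.015)^32 ≈ 365,732.4029.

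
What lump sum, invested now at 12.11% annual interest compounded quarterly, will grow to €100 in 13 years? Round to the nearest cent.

€21.20

Growth factor = (1 + 0.030275)^52 ≈ 4.715898.
P = 100/4.715898 ≈ 21.2049.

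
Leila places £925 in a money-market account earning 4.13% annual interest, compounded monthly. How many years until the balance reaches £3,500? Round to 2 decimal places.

32.28 years

We need (1 + 0.00344167)^(12t) = 3.7838, so 12t = ln 3.7838 / ln 1.003442 ≈ 387.3162.
t ≈ 387.3162/12 = 32.2763 years.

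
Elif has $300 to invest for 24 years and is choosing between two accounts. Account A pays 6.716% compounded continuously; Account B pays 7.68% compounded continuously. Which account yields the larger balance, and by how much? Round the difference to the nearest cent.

Account B, by $391.41

A: e^(0.06716·24) = e^1.61184 ≈ 5.012024874, so 300 × 5.012024874 ≈ 1,503.6075.
B: e^(0.0768·24) = e^1.8432 ≈ 6.316719456, so 300 × 6.316719456 ≈ 1,895.0158.
Difference ≈ 391.4084 in favor of B.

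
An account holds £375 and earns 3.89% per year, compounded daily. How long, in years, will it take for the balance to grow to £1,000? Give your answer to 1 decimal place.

25.2 years

(1 + 0.000106575)^(365t) = 1,000/375 = 2.6667.
365t·ln(1 + 0.000106575) = ln(2.6667); 365t = 0.98083/0.00010657 ≈ 9203.6441.
t ≈ 25.2155 years.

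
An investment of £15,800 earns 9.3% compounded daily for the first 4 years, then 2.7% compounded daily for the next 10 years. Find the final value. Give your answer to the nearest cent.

Phase 1: 15,800·(1 + 0.093/365)^1460 ≈ 22,918.9151.
Phase 2: 22,918.9151·(1 + 0.027/365)^3650 ≈ 30,022.6642.

£30,022.66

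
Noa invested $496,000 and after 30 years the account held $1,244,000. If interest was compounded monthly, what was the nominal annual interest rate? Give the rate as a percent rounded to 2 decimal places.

3.07%

The 360-period growth factor is 1,244,000/496,000 = 2.50806.
r/12 = 2.50806^(1/360) − 1 ≈ 0.00255746, so r ≈ 12·0.00255746 = 3.06896%.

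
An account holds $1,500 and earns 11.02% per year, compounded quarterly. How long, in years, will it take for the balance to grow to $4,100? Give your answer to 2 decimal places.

9.25 years

We need (1 + 0.02755)^(4t) = 2.7333, so 4t = ln 2.7333 / ln 1.02755 ≈ 36.9986.
t ≈ 36.9986/4 = 9.2496 years.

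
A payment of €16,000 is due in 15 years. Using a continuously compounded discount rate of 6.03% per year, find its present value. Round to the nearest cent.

P = A·e^(−rt) = 16,000·e^(−0.9045).
e^(−0.9045) ≈ 0.40474420662, so P ≈ 6,475.9073.

€6,475.91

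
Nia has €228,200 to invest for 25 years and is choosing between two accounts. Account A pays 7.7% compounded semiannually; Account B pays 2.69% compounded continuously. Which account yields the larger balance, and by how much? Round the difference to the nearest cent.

Account A, by €1,061,758.05

Account A growth factor: (1 + 0.0385)^50 ≈ 6.61188122801; balance ≈ 1,508,831.2962.
Account B growth factor: e^(0.0269·25) = e^0.6725 ≈ 1.95912902602; balance ≈ 447,073.2437.
Account A is larger by 1,061,758.0525.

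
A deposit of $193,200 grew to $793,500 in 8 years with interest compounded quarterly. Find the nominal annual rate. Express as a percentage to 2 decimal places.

(1 + r/4)^32 = 793,500/193,200 = 4.10714.
1 + r/4 = 4.10714^(1/32) ≈ 1.045137, so r/4 ≈ 0.0451367.
r ≈ 4·0.0451367 = 18.05470%.

18.05%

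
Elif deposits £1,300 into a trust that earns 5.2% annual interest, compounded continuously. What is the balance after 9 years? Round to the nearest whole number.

A = P·e^(rt) = 1,300·e^(0.052·9) = 1,300·e^0.468.
e^0.468 ≈ 1.596797403, so A ≈ 2,075.8366.

£2,076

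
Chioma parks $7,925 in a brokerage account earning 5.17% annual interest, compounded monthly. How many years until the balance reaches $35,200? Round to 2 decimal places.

28.90 years

We need (1 + 0.00430833)^(12t) = 4.4416, so 12t = ln 4.4416 / ln 1.004308 ≈ 346.8240.
t ≈ 346.8240/12 = 28.9020 years.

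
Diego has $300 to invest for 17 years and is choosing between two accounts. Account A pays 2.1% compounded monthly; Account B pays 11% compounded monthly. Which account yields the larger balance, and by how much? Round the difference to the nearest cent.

Account B, by $1,501.40

Account A growth factor: (1 + 0.00175)^204 ≈ 1.42859006; balance ≈ 428.5770.
Account B growth factor: (1 + 0.11/12)^204 ≈ 6.433258574; balance ≈ 1,929.9776.
Account B is larger by 1,501.4006.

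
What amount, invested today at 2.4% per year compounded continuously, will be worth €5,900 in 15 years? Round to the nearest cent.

€4,116.29

P = A·e^(−rt) = 5,900·e^(−0.36).
e^(−0.36) ≈ 0.6976763261, so P ≈ 4,116.2903.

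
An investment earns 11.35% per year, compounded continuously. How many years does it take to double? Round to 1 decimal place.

6.1 years

e^(0.1135t) = 2, so 0.1135t = ln 2 ≈ 0.69315.
t ≈ 0.69315/0.1135 ≈ 6.1070.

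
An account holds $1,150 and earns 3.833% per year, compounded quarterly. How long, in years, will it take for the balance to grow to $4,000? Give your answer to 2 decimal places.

(1 + 0.0095825)^(4t) = 4,000/1,150 = 3.4783.
4t·ln(1 + 0.0095825) = ln(3.4783); 4t = 1.2465/0.00953688 ≈ 130.7065.
t ≈ 32.6766 years.

32.68 years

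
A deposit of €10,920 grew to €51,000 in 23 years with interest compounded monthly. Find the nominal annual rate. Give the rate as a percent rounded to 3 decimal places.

6.720%

The 276-period growth factor is 51,000/10,920 = 4.67033.
r/12 = 4.67033^(1/276) − 1 ≈ 0.00559979, so r ≈ 12·0.00559979 = 6.71974%.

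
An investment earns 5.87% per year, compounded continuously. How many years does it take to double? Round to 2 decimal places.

e^(0.0587t) = 2, so 0.0587t = ln 2 ≈ 0.69315.
t ≈ 0.69315/0.0587 ≈ 11.8083.

11.81 years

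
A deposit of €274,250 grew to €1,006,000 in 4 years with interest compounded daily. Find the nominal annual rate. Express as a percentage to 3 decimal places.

32.507%

(1 + r/365)^1460 = 1,006,000/274,250 = 3.66819.
1 + r/365 = 3.66819^(1/1460) ≈ 1.000891, so r/365 ≈ 0.0008906.
r ≈ 365·0.0008906 = 32.50690%.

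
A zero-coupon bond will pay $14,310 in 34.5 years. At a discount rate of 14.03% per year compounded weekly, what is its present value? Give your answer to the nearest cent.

Growth factor = (1 + 0.1403/52)^1794 ≈ 125.69167739.
P = 14,310/125.69167739 ≈ 113.8500.

$113.85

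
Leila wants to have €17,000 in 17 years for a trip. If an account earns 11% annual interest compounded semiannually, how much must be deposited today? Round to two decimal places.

Periodic rate = 11%/2 = 0.055; 34 periods.
P = 17,000/(1 + 0.055)^34 ≈ 17,000/6.1742417136 ≈ 2,753.3746.

€2,753.37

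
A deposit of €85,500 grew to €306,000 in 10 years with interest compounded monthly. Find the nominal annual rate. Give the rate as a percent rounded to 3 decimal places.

12.819%

The 120-period growth factor is 306,000/85,500 = 3.57895.
r/12 = 3.57895^(1/120) − 1 ≈ 0.0106822, so r ≈ 12·0.0106822 = 12.81867%.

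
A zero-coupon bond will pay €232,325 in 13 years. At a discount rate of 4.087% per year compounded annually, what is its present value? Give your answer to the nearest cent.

€138,019.85

Annual rate = 4.087% = 0.04087; 13 periods.
P = 232,325/(1 + 0.04087)^13 ≈ 232,325/1.68327234766 ≈ 138,019.8518.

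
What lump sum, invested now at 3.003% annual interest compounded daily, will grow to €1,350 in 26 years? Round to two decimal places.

€618.39

Periodic rate = 3.003%/365 = 0.000082274; 9490 periods.
P = 1,350/(1 + 0.03003/365)^9490 ≈ 1,350/2.183104361 ≈ 618.3855.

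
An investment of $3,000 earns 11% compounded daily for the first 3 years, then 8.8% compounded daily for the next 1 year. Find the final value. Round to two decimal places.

Phase 1: 3,000·(1 + 0.11/365)^1095 ≈ 4,172.6969.
Phase 2: 4,172.6969·(1 + 0.088/365)^365 ≈ 4,556.4872.

$4,556.49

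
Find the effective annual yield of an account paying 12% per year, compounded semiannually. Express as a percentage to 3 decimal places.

EAR = (1 + 12%/2)^2 − 1 = (1 + 0.06)^2 − 1.
(1 + 0.06)^2 ≈ 1.1236, so EAR ≈ 12.36000%.

12.360%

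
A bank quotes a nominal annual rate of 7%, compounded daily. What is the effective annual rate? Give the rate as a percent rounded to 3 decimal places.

7.250%

One year is 365 periods at 0.000191781 each: (1 + 0.000191781)^365 ≈ 1.072501.
EAR = 1.072501 − 1 ≈ 7.25010%.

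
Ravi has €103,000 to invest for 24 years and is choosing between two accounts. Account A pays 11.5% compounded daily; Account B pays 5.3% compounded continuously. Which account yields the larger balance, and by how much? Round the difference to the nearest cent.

Account A, by €1,259,174.46

A: (1 + 0.115/365)^8760 ≈ 15.79297619835, so 103,000 × 15.79297619835 ≈ 1,626,676.5484.
B: e^(0.053·24) = e^1.272 ≈ 3.56798139394, so 103,000 × 3.56798139394 ≈ 367,502.0836.
Difference ≈ 1,259,174.4649 in favor of A.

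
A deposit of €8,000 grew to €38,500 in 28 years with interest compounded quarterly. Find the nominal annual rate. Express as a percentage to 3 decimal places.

5.651%

(1 + r/4)^112 = 38,500/8,000 = 4.8125.
1 + r/4 = 4.8125^(1/112) ≈ 1.014128, so r/4 ≈ 0.0141276.
r ≈ 4·0.0141276 = 5.65103%.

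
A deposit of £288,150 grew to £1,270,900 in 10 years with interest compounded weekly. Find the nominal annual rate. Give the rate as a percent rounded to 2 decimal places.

14.86%

The 520-period growth factor is 1,270,900/288,150 = 4.41055.
r/52 = 4.41055^(1/520) − 1 ≈ 0.00285792, so r ≈ 52·0.00285792 = 14.86119%.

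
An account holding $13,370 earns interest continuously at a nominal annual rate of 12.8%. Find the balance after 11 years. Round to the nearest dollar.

$54,654

A = P·e^(rt) = 13,370·e^(0.128·11) = 13,370·e^1.408.
e^1.408 ≈ 4.0877716797, so A ≈ 54,653.5074.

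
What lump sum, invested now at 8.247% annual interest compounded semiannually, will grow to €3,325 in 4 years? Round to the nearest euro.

€2,407

Periodic rate = 8.247%/2 = 0.041235; 8 periods.
P = 3,325/(1 + 0.041235)^8 ≈ 3,325/1.381624622 ≈ 2,406.5871.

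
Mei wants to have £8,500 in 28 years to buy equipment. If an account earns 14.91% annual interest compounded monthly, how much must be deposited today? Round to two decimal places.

Periodic rate = 14.91%/12 = 0.012425; 336 periods.
P = 8,500/(1 + 0.012425)^336 ≈ 8,500/63.37547195 ≈ 134.1213.

£134.12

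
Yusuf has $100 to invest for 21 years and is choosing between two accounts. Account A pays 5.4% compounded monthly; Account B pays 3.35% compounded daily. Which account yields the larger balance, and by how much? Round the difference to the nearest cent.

Account A, by $107.94

Account A growth factor: (1 + 0.0045)^252 ≈ 3.10016746; balance ≈ 310.0167.
Account B growth factor: (1 + 0.0335/365)^7665 ≈ 2.02074796; balance ≈ 202.0748.
Account A is larger by 107.9420.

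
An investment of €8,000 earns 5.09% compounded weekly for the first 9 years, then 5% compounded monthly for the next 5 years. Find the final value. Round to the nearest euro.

Phase 1: 8,000·(1 + 0.0509/52)^468 ≈ 12,645.7031.
Phase 2: 12,645.7031·(1 + 0.05/12)^60 ≈ 16,228.9728.

€16,229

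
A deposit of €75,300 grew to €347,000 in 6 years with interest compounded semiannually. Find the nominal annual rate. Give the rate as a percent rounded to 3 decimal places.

The 12-period growth factor is 347,000/75,300 = 4.60823.
r/2 = 4.60823^(1/12) − 1 ≈ 0.135781, so r ≈ 2·0.135781 = 27.15617%.

27.156%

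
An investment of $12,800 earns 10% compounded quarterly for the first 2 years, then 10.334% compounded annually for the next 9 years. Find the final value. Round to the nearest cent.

$37,790.72

Phase 1: 12,800·(1 + 0.025)^8 ≈ 15,595.5571.
Phase 2: 15,595.5571·(1 + 0.10334)^9 ≈ 37,790.7196.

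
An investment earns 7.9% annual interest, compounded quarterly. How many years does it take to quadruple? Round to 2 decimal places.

(1 + 0.01975)^(4t) = 4.
4t = ln 4 / ln(1 + 0.01975) ≈ 1.3863/0.0195575 ≈ 70.8830.
t ≈ 17.7208.

17.72 years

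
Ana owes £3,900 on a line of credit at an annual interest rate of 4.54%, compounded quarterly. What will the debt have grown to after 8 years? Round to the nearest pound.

£5,596

Periodic rate = 4.54%/4 = 0.01135; periods = 4·8 = 32.
A = 3,900·(1 + 0.01135)^32 ≈ 3,900·1.434984868 ≈ 5,596.4410.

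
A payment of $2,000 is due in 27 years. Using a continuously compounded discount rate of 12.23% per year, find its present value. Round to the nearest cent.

P = A·e^(−rt) = 2,000·e^(−3.3021).
e^(−3.3021) ≈ 0.03680579402, so P ≈ 73.6116.

$73.61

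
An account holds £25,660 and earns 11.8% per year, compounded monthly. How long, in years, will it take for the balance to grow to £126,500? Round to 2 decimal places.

(1 + 0.00983333)^(12t) = 126,500/25,660 = 4.9299.
12t·ln(1 + 0.00983333) = ln(4.9299); 12t = 1.5953/0.0097853 ≈ 163.0312.
t ≈ 13.5859 years.

13.59 years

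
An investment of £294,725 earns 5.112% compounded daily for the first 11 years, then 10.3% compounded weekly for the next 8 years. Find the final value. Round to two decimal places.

Phase 1: 294,725·(1 + 0.05112/365)^4015 ≈ 517,145.0231.
Phase 2: 517,145.0231·(1 + 0.103/52)^416 ≈ 1,177,923.4077.

£1,177,923.41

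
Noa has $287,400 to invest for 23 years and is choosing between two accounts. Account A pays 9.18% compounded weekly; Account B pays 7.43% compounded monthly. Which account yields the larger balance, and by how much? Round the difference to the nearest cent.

Account A, by $790,515.11

A: (1 + 0.0918/52)^1196 ≈ 8.244435385251, so 287,400 × 8.244435385251 ≈ 2,369,450.7297.
B: (1 + 0.0743/12)^276 ≈ 5.493860892123, so 287,400 × 5.493860892123 ≈ 1,578,935.6204.
Difference ≈ 790,515.1093 in favor of A.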